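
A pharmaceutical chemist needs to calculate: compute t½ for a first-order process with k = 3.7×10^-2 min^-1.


t½ = ln2/k = 0.693147/(3.7×10^-2 min^-1)
= 18.73 min

18.73 min


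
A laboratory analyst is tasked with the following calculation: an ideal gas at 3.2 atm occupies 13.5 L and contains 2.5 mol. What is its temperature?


PV = nRT  (R = 0.08206 L·atm/(mol·K))
T = PV/(nR) = 3.2×13.5/(2.5×0.08206)
= 43.20/0.205150
= 210.58 K

210.58 K


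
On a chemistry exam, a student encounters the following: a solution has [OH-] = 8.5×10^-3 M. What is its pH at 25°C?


pOH = -log10([OH-]) = -log10(8.5×10^-3)
= 3 - log10(8.5) = 2.07
pH = 14 - pOH = 14 - 2.07 = 11.93

11.93


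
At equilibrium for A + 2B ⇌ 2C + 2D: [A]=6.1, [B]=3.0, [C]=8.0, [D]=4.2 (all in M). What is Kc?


Kc = [C]^2[D]^2/([A][B]^2)
= (8.0^2 × 4.2^2)/(6.1^1 × 3.0^2)
= 1128.96/54.9
= 20.56

20.56


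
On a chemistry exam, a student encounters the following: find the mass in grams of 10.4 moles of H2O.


M(H2O) = 18.02 g/mol
mass = n × M = 10.4 × 18.02 = 187.41 g

187.41 g


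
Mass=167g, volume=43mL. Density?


ρ = mass/volume
= 167/43
= 3.884 g/mL

3.884 g/mL


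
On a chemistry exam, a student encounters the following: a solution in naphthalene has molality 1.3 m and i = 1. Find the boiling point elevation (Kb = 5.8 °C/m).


ΔTb = Kb × m × i
= 5.8 × 1.3 × 1
= 7.54 °C

7.54 °C


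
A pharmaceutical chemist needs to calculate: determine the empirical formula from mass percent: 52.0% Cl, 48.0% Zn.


Assume 100 g sample. Moles of each element:
  Cl: 52.0/35.45 = 1.467 mol
  Zn: 48.0/65.38 = 0.734 mol
Divide by smallest (0.734):
  Cl: 1.467/0.734 = 2.0
  Zn: 0.734/0.734 = 1.0
Empirical formula: ZnCl2

ZnCl2


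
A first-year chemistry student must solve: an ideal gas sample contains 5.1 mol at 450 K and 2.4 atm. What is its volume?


PV = nRT  (R = 0.08206 L·atm/(mol·K))
V = nRT/P = 5.1×0.08206×450/2.4
= 78.47 L

78.47 L


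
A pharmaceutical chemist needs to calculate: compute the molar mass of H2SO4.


M(H2SO4) = 2×1.008 + 1×32.07 + 4×16.0
= 2.02 + 32.07 + 64.0
= 98.09 g/mol

98.09 g/mol


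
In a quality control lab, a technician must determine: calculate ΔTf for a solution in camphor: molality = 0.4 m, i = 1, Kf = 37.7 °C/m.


ΔTf = Kf × m × i
= 37.7 × 0.4 × 1
= 15.08 °C

15.08 °C


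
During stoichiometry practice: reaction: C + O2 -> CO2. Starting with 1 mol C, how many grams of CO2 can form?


Mole ratio CO2:C = 1:1
n(CO2) = 1 × 1/1 = 1.000 mol
mass = 1.000 × 44.01 = 44.01 g

44.01 g


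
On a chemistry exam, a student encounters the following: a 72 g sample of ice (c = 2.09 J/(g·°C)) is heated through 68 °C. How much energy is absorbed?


q = mcΔT = 72 × 2.09 × 68
= 10232.64 J

10232.64 J


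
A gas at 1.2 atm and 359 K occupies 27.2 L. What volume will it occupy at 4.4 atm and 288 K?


P1V1/T1 = P2V2/T2
V2 = P1V1T2/(T1P2)
= 1.2×27.2×288/(359×4.4)
= 5.951 L

5.951 L


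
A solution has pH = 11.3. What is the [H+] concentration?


[H+] = 10^(-pH) = 10^(-11.3)
= 5.01×10^-12 M

5.01×10^-12 M


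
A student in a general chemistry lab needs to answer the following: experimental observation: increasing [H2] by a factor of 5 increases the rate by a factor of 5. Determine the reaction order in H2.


rate ∝ [H2]^n
5^n = 5 → n = 1
Order in H2: 1

1


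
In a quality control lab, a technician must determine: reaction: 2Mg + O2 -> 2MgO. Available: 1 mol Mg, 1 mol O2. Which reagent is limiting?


Mole ratio available / coefficient:
  Mg: 1/2 = 0.500
  O2: 1/1 = 1.000
Smaller ratio is limiting.

Mg


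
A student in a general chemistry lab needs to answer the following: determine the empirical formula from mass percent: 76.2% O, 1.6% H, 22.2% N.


Assume 100 g sample. Moles of each element:
  O: 76.2/16.0 = 4.763 mol
  H: 1.6/1.008 = 1.587 mol
  N: 22.2/14.01 = 1.585 mol
Divide by smallest (1.585):
  O: 4.763/1.585 = 3.01
  H: 1.587/1.585 = 1.0
  N: 1.585/1.585 = 1.0
Empirical formula: HNO3

HNO3


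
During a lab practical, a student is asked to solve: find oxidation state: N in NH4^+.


x + 4(+1) = +1, so x = -3
Oxidation number: -3

-3


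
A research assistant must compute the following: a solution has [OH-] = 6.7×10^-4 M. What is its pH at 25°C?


pOH = -log10([OH-]) = -log10(6.7×10^-4)
= 4 - log10(6.7) = 3.17
pH = 14 - pOH = 14 - 3.17 = 10.83

10.83


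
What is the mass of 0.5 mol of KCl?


M(KCl) = 74.55 g/mol
mass = n × M = 0.5 × 74.55 = 37.28 g

37.28 g


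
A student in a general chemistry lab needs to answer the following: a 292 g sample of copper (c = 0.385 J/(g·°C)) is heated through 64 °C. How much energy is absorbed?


q = mcΔT = 292 × 0.385 × 64
= 7194.88 J

7194.88 J


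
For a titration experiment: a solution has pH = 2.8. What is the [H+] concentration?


[H+] = 10^(-pH) = 10^(-2.8)
= 1.58×10^-3 M

1.58×10^-3 M


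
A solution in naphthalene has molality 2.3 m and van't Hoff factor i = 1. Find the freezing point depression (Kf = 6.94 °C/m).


ΔTf = Kf × m × i
= 6.94 × 2.3 × 1
= 15.962 °C

15.962 °C


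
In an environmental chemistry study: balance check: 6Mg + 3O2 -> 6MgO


Equation: 6Mg + 3O2 -> 6MgO
Check atoms: Mg: 6=6, O: 6=6
Balanced

Yes, balanced


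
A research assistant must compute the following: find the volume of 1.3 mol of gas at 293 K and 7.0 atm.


PV = nRT  (R = 0.08206 L·atm/(mol·K))
V = nRT/P = 1.3×0.08206×293/7.0
= 4.465 L

4.465 L


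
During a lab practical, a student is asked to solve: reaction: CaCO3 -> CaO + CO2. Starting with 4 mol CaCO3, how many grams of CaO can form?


Mole ratio CaO:CaCO3 = 1:1
n(CaO) = 4 × 1/1 = 4.000 mol
mass = 4.000 × 56.08 = 224.32 g

224.32 g


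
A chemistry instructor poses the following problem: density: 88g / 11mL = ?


ρ = mass/volume
= 88/11
= 8.0 g/mL

8.0 g/mL


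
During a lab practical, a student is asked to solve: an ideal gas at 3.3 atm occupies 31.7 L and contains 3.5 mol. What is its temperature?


PV = nRT  (R = 0.08206 L·atm/(mol·K))
T = PV/(nR) = 3.3×31.7/(3.5×0.08206)
= 104.61/0.287210
= 364.23 K

364.23 K


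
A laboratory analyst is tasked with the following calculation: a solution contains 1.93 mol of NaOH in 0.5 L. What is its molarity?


M = n/V = 1.93/0.5 = 3.860 mol/L

3.860 M


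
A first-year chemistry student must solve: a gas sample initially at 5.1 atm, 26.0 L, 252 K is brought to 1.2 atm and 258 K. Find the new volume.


P1V1/T1 = P2V2/T2
V2 = P1V1T2/(T1P2)
= 5.1×26.0×258/(252×1.2)
= 113.131 L

113.131 L


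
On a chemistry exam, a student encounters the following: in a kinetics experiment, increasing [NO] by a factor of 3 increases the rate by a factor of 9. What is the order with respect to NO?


rate ∝ [NO]^n
3^n = 9 → n = 2
Order in NO: 2

2


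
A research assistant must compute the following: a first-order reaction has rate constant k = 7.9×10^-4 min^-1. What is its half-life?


t½ = ln2/k = 0.693147/(7.9×10^-4 min^-1)
= 877.4 min

877.4 min


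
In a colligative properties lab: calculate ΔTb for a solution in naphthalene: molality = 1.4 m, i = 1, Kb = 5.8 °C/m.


ΔTb = Kb × m × i
= 5.8 × 1.4 × 1
= 8.12 °C

8.12 °C


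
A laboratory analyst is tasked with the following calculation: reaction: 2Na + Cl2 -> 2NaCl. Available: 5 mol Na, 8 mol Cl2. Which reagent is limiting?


Mole ratio available / coefficient:
  Na: 5/2 = 2.500
  Cl2: 8/1 = 8.000
Smaller ratio is limiting.

Na


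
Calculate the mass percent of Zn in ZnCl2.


M(ZnCl2) = 1×65.38 + 2×35.45 = 136.28 g/mol
Mass of Zn = 1 × 65.38 = 65.38 g/mol
% Zn = 65.38/136.28 × 100 = 47.97%

47.97%


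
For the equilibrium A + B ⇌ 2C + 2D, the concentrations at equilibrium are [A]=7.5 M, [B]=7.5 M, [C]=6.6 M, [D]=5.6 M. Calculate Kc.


Kc = [C]^2[D]^2/([A][B])
= (6.6^2 × 5.6^2)/(7.5^1 × 7.5^1)
= 1366.0416/56.25
= 24.29

24.29


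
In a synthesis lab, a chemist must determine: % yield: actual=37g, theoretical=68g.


% yield = actual/theoretical × 100
= 37/68 × 100
= 54.41%

54.41%


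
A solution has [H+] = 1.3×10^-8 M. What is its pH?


pH = -log10([H+]) = -log10(1.3×10^-8)
= 8 - log10(1.3)
= 8 - 0.11
= 7.89

7.89


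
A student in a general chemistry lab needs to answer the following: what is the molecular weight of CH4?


M(CH4) = 1×12.01 + 4×1.008
= 12.01 + 4.03
= 16.04 g/mol

16.04 g/mol


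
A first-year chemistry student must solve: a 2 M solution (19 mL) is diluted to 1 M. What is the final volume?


C1V1 = C2V2
2 × 19 = 1 × V2
V2 = 38/1 = 38.0 mL

38.0 mL


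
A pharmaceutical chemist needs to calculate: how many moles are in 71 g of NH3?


M(NH3) = 17.03 g/mol
n = mass/M = 71/17.03 = 4.1691 mol

4.1691 mol


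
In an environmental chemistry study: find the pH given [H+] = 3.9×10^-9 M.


pH = -log10([H+]) = -log10(3.9×10^-9)
= 9 - log10(3.9)
= 9 - 0.59
= 8.41

8.41


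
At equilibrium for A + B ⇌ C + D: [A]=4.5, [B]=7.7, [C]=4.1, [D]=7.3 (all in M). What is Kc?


Kc = [C][D]/([A][B])
= (4.1^1 × 7.3^1)/(4.5^1 × 7.7^1)
= 29.93/34.65
= 0.8638

0.8638


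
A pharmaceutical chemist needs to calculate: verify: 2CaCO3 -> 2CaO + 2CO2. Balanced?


Equation: 2CaCO3 -> 2CaO + 2CO2
Check atoms: C: 2=2, Ca: 2=2, O: 6=6
Balanced

Yes, balanced


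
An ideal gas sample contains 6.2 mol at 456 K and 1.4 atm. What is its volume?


PV = nRT  (R = 0.08206 L·atm/(mol·K))
V = nRT/P = 6.2×0.08206×456/1.4
= 165.714 L

165.714 L


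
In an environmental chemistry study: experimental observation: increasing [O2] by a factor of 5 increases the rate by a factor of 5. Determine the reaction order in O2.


rate ∝ [O2]^n
5^n = 5 → n = 1
Order in O2: 1

1


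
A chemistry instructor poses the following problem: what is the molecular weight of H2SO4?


M(H2SO4) = 2×1.008 + 1×32.07 + 4×16.0
= 2.02 + 32.07 + 64.0
= 98.09 g/mol

98.09 g/mol


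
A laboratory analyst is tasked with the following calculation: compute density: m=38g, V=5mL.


ρ = mass/volume
= 38/5
= 7.6 g/mL

7.6 g/mL


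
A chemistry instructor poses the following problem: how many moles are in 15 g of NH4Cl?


M(NH4Cl) = 53.49 g/mol
n = mass/M = 15/53.49 = 0.2804 mol

0.2804 mol


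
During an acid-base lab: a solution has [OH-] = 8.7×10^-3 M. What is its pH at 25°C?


pOH = -log10([OH-]) = -log10(8.7×10^-3)
= 3 - log10(8.7) = 2.06
pH = 14 - pOH = 14 - 2.06 = 11.94

11.94


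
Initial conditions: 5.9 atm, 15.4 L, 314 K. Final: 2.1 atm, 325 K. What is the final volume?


P1V1/T1 = P2V2/T2
V2 = P1V1T2/(T1P2)
= 5.9×15.4×325/(314×2.1)
= 44.782 L

44.782 L


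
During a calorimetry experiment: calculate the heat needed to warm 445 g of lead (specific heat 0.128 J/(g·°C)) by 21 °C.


q = mcΔT = 445 × 0.128 × 21
= 1196.16 J

1196.16 J


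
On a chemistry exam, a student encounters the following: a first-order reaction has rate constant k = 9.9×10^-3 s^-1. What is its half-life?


t½ = ln2/k = 0.693147/(9.9×10^-3 s^-1)
= 70.01 s

70.01 s


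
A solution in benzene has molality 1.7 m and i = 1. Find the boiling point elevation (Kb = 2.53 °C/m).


ΔTb = Kb × m × i
= 2.53 × 1.7 × 1
= 4.301 °C

4.301 °C


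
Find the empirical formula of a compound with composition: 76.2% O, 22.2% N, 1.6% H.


Assume 100 g sample. Moles of each element:
  O: 76.2/16.0 = 4.763 mol
  N: 22.2/14.01 = 1.585 mol
  H: 1.6/1.008 = 1.587 mol
Divide by smallest (1.585):
  O: 4.763/1.585 = 3.01
  N: 1.585/1.585 = 1.0
  H: 1.587/1.585 = 1.0
Empirical formula: HNO3

HNO3


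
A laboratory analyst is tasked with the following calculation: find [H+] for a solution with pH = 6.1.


[H+] = 10^(-pH) = 10^(-6.1)
= 7.94×10^-7 M

7.94×10^-7 M


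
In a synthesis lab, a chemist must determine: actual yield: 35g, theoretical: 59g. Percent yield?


% yield = actual/theoretical × 100
= 35/59 × 100
= 59.32%

59.32%


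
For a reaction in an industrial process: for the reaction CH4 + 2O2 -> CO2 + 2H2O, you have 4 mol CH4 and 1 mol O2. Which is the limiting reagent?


Mole ratio available / coefficient:
  CH4: 4/1 = 4.000
  O2: 1/2 = 0.500
Smaller ratio is limiting.

O2


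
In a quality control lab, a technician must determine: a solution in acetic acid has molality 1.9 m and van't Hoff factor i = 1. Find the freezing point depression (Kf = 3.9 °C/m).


ΔTf = Kf × m × i
= 3.9 × 1.9 × 1
= 7.41 °C

7.41 °C


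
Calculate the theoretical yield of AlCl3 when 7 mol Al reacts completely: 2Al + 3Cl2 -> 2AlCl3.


Mole ratio AlCl3:Al = 2:2
n(AlCl3) = 7 × 2/2 = 7.000 mol
mass = 7.000 × 133.33 = 933.31 g

933.31 g


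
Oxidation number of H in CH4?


H is +1 with nonmetals
Oxidation number: +1

+1


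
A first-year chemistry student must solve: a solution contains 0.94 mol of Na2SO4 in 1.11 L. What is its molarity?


M = n/V = 0.94/1.11 = 0.847 mol/L

0.847 M


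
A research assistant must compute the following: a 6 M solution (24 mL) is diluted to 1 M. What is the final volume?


C1V1 = C2V2
6 × 24 = 1 × V2
V2 = 144/1 = 144.0 mL

144.0 mL


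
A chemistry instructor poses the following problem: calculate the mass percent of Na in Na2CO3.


M(Na2CO3) = 2×22.99 + 1×12.01 + 3×16.0 = 105.99 g/mol
Mass of Na = 2 × 22.99 = 45.98 g/mol
% Na = 45.98/105.99 × 100 = 43.38%

43.38%


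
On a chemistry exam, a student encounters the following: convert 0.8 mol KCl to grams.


M(KCl) = 74.55 g/mol
mass = n × M = 0.8 × 74.55 = 59.64 g

59.64 g


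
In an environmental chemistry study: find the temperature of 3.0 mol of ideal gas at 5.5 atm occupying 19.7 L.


PV = nRT  (R = 0.08206 L·atm/(mol·K))
T = PV/(nR) = 5.5×19.7/(3.0×0.08206)
= 108.35/0.246180
= 440.13 K

440.13 K


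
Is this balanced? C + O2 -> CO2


Equation: C + O2 -> CO2
Check atoms: C: 1=1, O: 2=2
Balanced

Yes, balanced


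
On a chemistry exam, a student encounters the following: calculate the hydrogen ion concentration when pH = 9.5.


[H+] = 10^(-pH) = 10^(-9.5)
= 3.16×10^-10 M

3.16×10^-10 M


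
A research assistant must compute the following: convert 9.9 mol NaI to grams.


M(NaI) = 149.89 g/mol
mass = n × M = 9.9 × 149.89 = 1483.91 g

1483.91 g


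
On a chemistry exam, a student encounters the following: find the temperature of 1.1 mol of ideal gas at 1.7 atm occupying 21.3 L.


PV = nRT  (R = 0.08206 L·atm/(mol·K))
T = PV/(nR) = 1.7×21.3/(1.1×0.08206)
= 36.21/0.090266
= 401.15 K

401.15 K


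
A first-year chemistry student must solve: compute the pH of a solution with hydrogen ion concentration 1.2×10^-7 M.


pH = -log10([H+]) = -log10(1.2×10^-7)
= 7 - log10(1.2)
= 7 - 0.08
= 6.92

6.92


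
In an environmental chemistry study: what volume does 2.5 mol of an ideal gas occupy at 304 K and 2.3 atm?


PV = nRT  (R = 0.08206 L·atm/(mol·K))
V = nRT/P = 2.5×0.08206×304/2.3
= 27.115 L

27.115 L


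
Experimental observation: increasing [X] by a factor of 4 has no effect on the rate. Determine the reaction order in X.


rate ∝ [X]^n
rate ∝ [X]^0
Order in X: 0

0


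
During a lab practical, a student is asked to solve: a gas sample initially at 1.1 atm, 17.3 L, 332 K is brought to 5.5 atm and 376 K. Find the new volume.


P1V1/T1 = P2V2/T2
V2 = P1V1T2/(T1P2)
= 1.1×17.3×376/(332×5.5)
= 3.919 L

3.919 L


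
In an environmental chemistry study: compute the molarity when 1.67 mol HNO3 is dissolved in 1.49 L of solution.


M = n/V = 1.67/1.49 = 1.121 mol/L

1.121 M


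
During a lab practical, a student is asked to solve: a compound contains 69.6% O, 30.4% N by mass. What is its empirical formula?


Assume 100 g sample. Moles of each element:
  O: 69.6/16.0 = 4.35 mol
  N: 30.4/14.01 = 2.17 mol
Divide by smallest (2.17):
  O: 4.35/2.17 = 2.0
  N: 2.17/2.17 = 1.0
Empirical formula: NO2

NO2


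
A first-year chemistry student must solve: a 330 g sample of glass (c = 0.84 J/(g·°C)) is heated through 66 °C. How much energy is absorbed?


q = mcΔT = 330 × 0.84 × 66
= 18295.20 J

18295.20 J


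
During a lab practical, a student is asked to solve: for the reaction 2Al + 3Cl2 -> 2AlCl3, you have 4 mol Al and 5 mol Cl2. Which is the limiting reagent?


Mole ratio available / coefficient:
  Al: 4/2 = 2.000
  Cl2: 5/3 = 1.667
Smaller ratio is limiting.

Cl2


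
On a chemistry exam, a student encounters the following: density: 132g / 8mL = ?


ρ = mass/volume
= 132/8
= 16.5 g/mL

16.5 g/mL


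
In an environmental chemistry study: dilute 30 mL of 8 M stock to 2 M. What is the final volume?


C1V1 = C2V2
8 × 30 = 2 × V2
V2 = 240/2 = 120.0 mL

120.0 mL


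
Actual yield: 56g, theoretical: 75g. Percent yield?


% yield = actual/theoretical × 100
= 56/75 × 100
= 74.67%

74.67%


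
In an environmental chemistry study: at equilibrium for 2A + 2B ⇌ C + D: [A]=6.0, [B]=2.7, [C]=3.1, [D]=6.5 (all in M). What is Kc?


Kc = [C][D]/([A]^2[B]^2)
= (3.1^1 × 6.5^1)/(6.0^2 × 2.7^2)
= 20.15/262.44
= 0.07678

0.07678


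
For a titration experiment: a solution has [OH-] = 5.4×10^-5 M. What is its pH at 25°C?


pOH = -log10([OH-]) = -log10(5.4×10^-5)
= 5 - log10(5.4) = 4.27
pH = 14 - pOH = 14 - 4.27 = 9.73

9.73


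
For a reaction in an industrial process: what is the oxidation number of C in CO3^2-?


x + 3(-2) = -2, so x = +4
Oxidation number: +4

+4


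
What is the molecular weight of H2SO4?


M(H2SO4) = 2×1.008 + 1×32.07 + 4×16.0
= 2.02 + 32.07 + 64.0
= 98.09 g/mol

98.09 g/mol


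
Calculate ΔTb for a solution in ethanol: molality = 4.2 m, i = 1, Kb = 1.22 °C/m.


ΔTb = Kb × m × i
= 1.22 × 4.2 × 1
= 5.124 °C

5.124 °C


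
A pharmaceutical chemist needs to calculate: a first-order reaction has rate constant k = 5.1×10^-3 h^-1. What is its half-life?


t½ = ln2/k = 0.693147/(5.1×10^-3 h^-1)
= 135.9 h

135.9 h


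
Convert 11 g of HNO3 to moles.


M(HNO3) = 63.02 g/mol
n = mass/M = 11/63.02 = 0.1745 mol

0.1745 mol


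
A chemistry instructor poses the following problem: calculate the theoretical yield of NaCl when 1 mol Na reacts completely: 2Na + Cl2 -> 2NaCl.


Mole ratio NaCl:Na = 2:2
n(NaCl) = 1 × 2/2 = 1.000 mol
mass = 1.000 × 58.44 = 58.44 g

58.44 g


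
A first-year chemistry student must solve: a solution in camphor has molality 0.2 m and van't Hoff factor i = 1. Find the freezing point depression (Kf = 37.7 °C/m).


ΔTf = Kf × m × i
= 37.7 × 0.2 × 1
= 7.54 °C

7.54 °C


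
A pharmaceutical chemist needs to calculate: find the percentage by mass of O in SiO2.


M(SiO2) = 1×28.09 + 2×16.0 = 60.09 g/mol
Mass of O = 2 × 16.0 = 32.00 g/mol
% O = 32.00/60.09 × 100 = 53.25%

53.25%


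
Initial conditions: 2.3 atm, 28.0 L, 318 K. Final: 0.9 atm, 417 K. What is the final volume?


P1V1/T1 = P2V2/T2
V2 = P1V1T2/(T1P2)
= 2.3×28.0×417/(318×0.9)
= 93.832 L

93.832 L


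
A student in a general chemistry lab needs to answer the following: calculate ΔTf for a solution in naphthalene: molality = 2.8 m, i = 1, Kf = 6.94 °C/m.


ΔTf = Kf × m × i
= 6.94 × 2.8 × 1
= 19.432 °C

19.432 °C


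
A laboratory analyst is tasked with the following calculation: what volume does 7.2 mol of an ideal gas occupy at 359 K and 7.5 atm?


PV = nRT  (R = 0.08206 L·atm/(mol·K))
V = nRT/P = 7.2×0.08206×359/7.5
= 28.281 L

28.281 L


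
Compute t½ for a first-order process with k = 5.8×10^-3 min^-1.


t½ = ln2/k = 0.693147/(5.8×10^-3 min^-1)
= 119.5 min

119.5 min


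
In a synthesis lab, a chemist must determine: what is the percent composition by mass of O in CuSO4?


M(CuSO4) = 1×63.55 + 1×32.07 + 4×16.0 = 159.62 g/mol
Mass of O = 4 × 16.0 = 64.00 g/mol
% O = 64.00/159.62 × 100 = 40.10%

40.10%


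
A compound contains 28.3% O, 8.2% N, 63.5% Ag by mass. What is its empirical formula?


Assume 100 g sample. Moles of each element:
  O: 28.3/16.0 = 1.769 mol
  N: 8.2/14.01 = 0.585 mol
  Ag: 63.5/107.87 = 0.589 mol
Divide by smallest (0.585):
  O: 1.769/0.585 = 3.02
  N: 0.585/0.585 = 1.0
  Ag: 0.589/0.585 = 1.01
Empirical formula: AgNO3

AgNO3


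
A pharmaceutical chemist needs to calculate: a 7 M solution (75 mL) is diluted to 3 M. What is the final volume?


C1V1 = C2V2
7 × 75 = 3 × V2
V2 = 525/3 = 175.0 mL

175.0 mL


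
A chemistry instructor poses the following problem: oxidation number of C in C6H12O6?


6x + 12(+1) + 6(-2) = 0, so x = +0
Oxidation number: +0

+0


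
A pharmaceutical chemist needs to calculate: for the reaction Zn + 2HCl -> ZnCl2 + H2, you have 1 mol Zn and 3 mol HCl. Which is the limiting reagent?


Mole ratio available / coefficient:
  Zn: 1/1 = 1.000
  HCl: 3/2 = 1.500
Smaller ratio is limiting.

Zn


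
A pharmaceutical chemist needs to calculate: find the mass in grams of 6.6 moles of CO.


M(CO) = 28.01 g/mol
mass = n × M = 6.6 × 28.01 = 184.87 g

184.87 g


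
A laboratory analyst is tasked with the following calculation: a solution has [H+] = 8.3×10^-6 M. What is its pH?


pH = -log10([H+]) = -log10(8.3×10^-6)
= 6 - log10(8.3)
= 6 - 0.92
= 5.08

5.08


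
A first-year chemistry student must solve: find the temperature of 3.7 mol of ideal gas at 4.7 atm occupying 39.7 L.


PV = nRT  (R = 0.08206 L·atm/(mol·K))
T = PV/(nR) = 4.7×39.7/(3.7×0.08206)
= 186.59/0.303622
= 614.55 K

614.55 K


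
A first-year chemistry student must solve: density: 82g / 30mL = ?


ρ = mass/volume
= 82/30
= 2.733 g/mL

2.733 g/mL


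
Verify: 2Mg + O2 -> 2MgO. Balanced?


Equation: 2Mg + O2 -> 2MgO
Check atoms: Mg: 2=2, O: 2=2
Balanced

Yes, balanced


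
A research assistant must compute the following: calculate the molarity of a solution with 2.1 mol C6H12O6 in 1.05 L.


M = n/V = 2.1/1.05 = 2.000 mol/L

2.000 M


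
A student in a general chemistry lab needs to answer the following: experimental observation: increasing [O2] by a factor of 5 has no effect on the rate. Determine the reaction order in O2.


rate ∝ [O2]^n
rate ∝ [O2]^0
Order in O2: 0

0


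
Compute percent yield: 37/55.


% yield = actual/theoretical × 100
= 37/55 × 100
= 67.27%

67.27%


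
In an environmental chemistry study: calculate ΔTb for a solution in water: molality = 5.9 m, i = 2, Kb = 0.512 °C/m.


ΔTb = Kb × m × i
= 0.512 × 5.9 × 2
= 6.0416 °C

6.0416 °C


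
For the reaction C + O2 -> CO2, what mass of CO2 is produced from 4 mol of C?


Mole ratio CO2:C = 1:1
n(CO2) = 4 × 1/1 = 4.000 mol
mass = 4.000 × 44.01 = 176.04 g

176.04 g


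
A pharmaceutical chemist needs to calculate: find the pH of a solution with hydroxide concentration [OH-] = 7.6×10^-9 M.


pOH = -log10([OH-]) = -log10(7.6×10^-9)
= 9 - log10(7.6) = 8.12
pH = 14 - pOH = 14 - 8.12 = 5.88

5.88


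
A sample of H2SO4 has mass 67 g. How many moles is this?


M(H2SO4) = 98.09 g/mol
n = mass/M = 67/98.09 = 0.683 mol

0.683 mol


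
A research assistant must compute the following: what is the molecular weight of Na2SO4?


M(Na2SO4) = 2×22.99 + 1×32.07 + 4×16.0
= 45.98 + 32.07 + 64.0
= 142.05 g/mol

142.05 g/mol


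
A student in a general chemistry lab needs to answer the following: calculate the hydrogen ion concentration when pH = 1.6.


[H+] = 10^(-pH) = 10^(-1.6)
= 2.51×10^-2 M

2.51×10^-2 M


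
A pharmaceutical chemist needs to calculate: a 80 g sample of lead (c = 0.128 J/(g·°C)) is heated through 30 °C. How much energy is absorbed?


q = mcΔT = 80 × 0.128 × 30
= 307.20 J

307.20 J


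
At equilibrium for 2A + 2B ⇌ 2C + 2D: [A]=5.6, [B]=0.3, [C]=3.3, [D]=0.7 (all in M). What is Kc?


Kc = [C]^2[D]^2/([A]^2[B]^2)
= (3.3^2 × 0.7^2)/(5.6^2 × 0.3^2)
= 5.3361/2.8224
= 1.891

1.891


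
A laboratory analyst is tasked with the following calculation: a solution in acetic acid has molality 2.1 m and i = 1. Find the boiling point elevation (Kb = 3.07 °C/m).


ΔTb = Kb × m × i
= 3.07 × 2.1 × 1
= 6.447 °C

6.447 °C


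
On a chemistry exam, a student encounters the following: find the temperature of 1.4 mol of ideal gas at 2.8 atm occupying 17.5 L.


PV = nRT  (R = 0.08206 L·atm/(mol·K))
T = PV/(nR) = 2.8×17.5/(1.4×0.08206)
= 49.00/0.114884
= 426.52 K

426.52 K


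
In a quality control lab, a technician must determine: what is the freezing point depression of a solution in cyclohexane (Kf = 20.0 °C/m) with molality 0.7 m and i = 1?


ΔTf = Kf × m × i
= 20.0 × 0.7 × 1
= 14.0 °C

14.0 °C


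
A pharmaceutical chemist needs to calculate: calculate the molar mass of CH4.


M(CH4) = 1×12.01 + 4×1.008
= 12.01 + 4.03
= 16.04 g/mol

16.04 g/mol


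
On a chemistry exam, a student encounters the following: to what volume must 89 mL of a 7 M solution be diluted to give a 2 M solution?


C1V1 = C2V2
7 × 89 = 2 × V2
V2 = 623/2 = 311.5 mL

311.5 mL


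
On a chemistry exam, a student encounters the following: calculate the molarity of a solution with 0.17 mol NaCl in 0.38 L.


M = n/V = 0.17/0.38 = 0.447 mol/L

0.447 M


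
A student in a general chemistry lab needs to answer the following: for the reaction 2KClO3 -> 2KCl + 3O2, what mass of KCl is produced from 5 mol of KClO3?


Mole ratio KCl:KClO3 = 2:2
n(KCl) = 5 × 2/2 = 5.000 mol
mass = 5.000 × 74.55 = 372.75 g

372.75 g


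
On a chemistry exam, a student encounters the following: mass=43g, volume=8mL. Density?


ρ = mass/volume
= 43/8
= 5.375 g/mL

5.375 g/mL


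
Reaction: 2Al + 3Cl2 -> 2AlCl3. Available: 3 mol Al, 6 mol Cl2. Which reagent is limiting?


Mole ratio available / coefficient:
  Al: 3/2 = 1.500
  Cl2: 6/3 = 2.000
Smaller ratio is limiting.

Al


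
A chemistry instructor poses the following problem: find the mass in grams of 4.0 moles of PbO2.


M(PbO2) = 239.2 g/mol
mass = n × M = 4.0 × 239.2 = 956.80 g

956.80 g


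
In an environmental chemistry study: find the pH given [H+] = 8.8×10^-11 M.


pH = -log10([H+]) = -log10(8.8×10^-11)
= 11 - log10(8.8)
= 11 - 0.94
= 10.06

10.06


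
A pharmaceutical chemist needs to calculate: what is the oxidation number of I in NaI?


halide: -1
Oxidation number: -1

-1


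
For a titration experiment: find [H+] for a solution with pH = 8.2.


[H+] = 10^(-pH) = 10^(-8.2)
= 6.31×10^-9 M

6.31×10^-9 M


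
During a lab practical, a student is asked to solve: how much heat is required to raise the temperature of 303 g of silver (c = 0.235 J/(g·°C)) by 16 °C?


q = mcΔT = 303 × 0.235 × 16
= 1139.28 J

1139.28 J


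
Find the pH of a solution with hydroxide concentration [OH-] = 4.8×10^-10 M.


pOH = -log10([OH-]) = -log10(4.8×10^-10)
= 10 - log10(4.8) = 9.32
pH = 14 - pOH = 14 - 9.32 = 4.68

4.68


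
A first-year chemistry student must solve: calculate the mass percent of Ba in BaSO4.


M(BaSO4) = 1×137.33 + 1×32.07 + 4×16.0 = 233.40 g/mol
Mass of Ba = 1 × 137.33 = 137.33 g/mol
% Ba = 137.33/233.40 × 100 = 58.84%

58.84%


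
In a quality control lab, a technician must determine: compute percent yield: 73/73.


% yield = actual/theoretical × 100
= 73/73 × 100
= 100.0%

100.0%


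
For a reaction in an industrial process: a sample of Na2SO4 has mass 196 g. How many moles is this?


M(Na2SO4) = 142.05 g/mol
n = mass/M = 196/142.05 = 1.3798 mol

1.3798 mol


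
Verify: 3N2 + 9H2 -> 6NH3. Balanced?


Equation: 3N2 + 9H2 -> 6NH3
Check atoms: H: 18=18, N: 6=6
Balanced

Yes, balanced


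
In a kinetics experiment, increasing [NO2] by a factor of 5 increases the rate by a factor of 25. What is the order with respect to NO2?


rate ∝ [NO2]^n
5^n = 25 → n = 2
Order in NO2: 2

2


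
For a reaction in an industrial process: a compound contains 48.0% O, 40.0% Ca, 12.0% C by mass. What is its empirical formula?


Assume 100 g sample. Moles of each element:
  O: 48.0/16.0 = 3.0 mol
  Ca: 40.0/40.08 = 0.998 mol
  C: 12.0/12.01 = 0.999 mol
Divide by smallest (0.998):
  O: 3.0/0.998 = 3.01
  Ca: 0.998/0.998 = 1.0
  C: 0.999/0.998 = 1.0
Empirical formula: CaCO3

CaCO3


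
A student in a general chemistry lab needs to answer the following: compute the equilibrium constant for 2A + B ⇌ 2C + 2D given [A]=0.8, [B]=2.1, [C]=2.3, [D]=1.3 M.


Kc = [C]^2[D]^2/([A]^2[B])
= (2.3^2 × 1.3^2)/(0.8^2 × 2.1^1)
= 8.9401/1.344
= 6.652

6.652


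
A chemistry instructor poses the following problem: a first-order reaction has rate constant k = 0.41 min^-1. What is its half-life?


t½ = ln2/k = 0.693147/(0.41 min^-1)
= 1.691 min

1.691 min


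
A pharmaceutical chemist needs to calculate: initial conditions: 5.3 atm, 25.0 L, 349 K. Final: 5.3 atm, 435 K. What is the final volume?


P1V1/T1 = P2V2/T2
V2 = P1V1T2/(T1P2)
= 5.3×25.0×435/(349×5.3)
= 31.16 L

31.16 L


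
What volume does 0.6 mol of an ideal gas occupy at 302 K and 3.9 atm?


PV = nRT  (R = 0.08206 L·atm/(mol·K))
V = nRT/P = 0.6×0.08206×302/3.9
= 3.813 L

3.813 L


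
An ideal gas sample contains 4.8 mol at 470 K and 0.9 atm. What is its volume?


PV = nRT  (R = 0.08206 L·atm/(mol·K))
V = nRT/P = 4.8×0.08206×470/0.9
= 205.697 L

205.697 L


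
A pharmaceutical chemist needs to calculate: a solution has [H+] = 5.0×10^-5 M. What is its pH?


pH = -log10([H+]) = -log10(5.0×10^-5)
= 5 - log10(5.0)
= 5 - 0.7
= 4.3

4.3


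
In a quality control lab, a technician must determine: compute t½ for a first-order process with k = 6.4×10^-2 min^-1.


t½ = ln2/k = 0.693147/(6.4×10^-2 min^-1)
= 10.83 min

10.83 min


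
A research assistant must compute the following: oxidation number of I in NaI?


halide: -1
Oxidation number: -1

-1


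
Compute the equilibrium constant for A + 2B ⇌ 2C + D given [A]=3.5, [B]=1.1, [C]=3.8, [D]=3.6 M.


Kc = [C]^2[D]/([A][B]^2)
= (3.8^2 × 3.6^1)/(3.5^1 × 1.1^2)
= 51.984/4.235
= 12.27

12.27


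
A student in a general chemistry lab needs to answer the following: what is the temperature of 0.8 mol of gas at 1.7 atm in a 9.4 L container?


PV = nRT  (R = 0.08206 L·atm/(mol·K))
T = PV/(nR) = 1.7×9.4/(0.8×0.08206)
= 15.98/0.065648
= 243.42 K

243.42 K


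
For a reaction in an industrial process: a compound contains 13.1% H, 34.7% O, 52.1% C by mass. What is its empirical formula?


Assume 100 g sample. Moles of each element:
  H: 13.1/1.008 = 12.996 mol
  O: 34.7/16.0 = 2.169 mol
  C: 52.1/12.01 = 4.338 mol
Divide by smallest (2.169):
  H: 12.996/2.169 = 5.99
  O: 2.169/2.169 = 1.0
  C: 4.338/2.169 = 2.0
Empirical formula: C2H6O

C2H6O


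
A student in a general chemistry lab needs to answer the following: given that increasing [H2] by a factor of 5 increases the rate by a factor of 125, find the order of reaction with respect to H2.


rate ∝ [H2]^n
5^n = 125 → n = 3
Order in H2: 3

3


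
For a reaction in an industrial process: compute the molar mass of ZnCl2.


M(ZnCl2) = 1×65.38 + 2×35.45
= 65.38 + 70.9
= 136.28 g/mol

136.28 g/mol


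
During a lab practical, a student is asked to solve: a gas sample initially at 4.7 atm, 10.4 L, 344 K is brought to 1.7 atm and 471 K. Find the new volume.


P1V1/T1 = P2V2/T2
V2 = P1V1T2/(T1P2)
= 4.7×10.4×471/(344×1.7)
= 39.368 L

39.368 L


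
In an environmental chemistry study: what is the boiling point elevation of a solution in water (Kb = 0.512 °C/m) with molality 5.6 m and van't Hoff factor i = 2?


ΔTb = Kb × m × i
= 0.512 × 5.6 × 2
= 5.7344 °C

5.7344 °C


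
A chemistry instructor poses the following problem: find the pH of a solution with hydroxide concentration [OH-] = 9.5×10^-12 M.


pOH = -log10([OH-]) = -log10(9.5×10^-12)
= 12 - log10(9.5) = 11.02
pH = 14 - pOH = 14 - 11.02 = 2.98

2.98


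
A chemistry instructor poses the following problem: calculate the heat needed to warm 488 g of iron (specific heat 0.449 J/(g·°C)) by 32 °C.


q = mcΔT = 488 × 0.449 × 32
= 7011.58 J

7011.58 J


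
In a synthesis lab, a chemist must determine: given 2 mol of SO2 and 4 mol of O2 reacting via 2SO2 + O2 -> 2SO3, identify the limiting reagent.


Mole ratio available / coefficient:
  SO2: 2/2 = 1.000
  O2: 4/1 = 4.000
Smaller ratio is limiting.

SO2


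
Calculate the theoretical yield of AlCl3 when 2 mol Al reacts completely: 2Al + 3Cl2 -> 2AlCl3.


Mole ratio AlCl3:Al = 2:2
n(AlCl3) = 2 × 2/2 = 2.000 mol
mass = 2.000 × 133.33 = 266.66 g

266.66 g


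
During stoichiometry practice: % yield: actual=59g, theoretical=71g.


% yield = actual/theoretical × 100
= 59/71 × 100
= 83.1%

83.1%


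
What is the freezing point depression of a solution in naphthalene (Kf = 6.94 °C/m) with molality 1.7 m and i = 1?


ΔTf = Kf × m × i
= 6.94 × 1.7 × 1
= 11.798 °C

11.798 °C


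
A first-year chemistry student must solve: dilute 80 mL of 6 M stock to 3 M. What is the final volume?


C1V1 = C2V2
6 × 80 = 3 × V2
V2 = 480/3 = 160.0 mL

160.0 mL


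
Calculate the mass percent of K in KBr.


M(KBr) = 1×39.1 + 1×79.9 = 119.00 g/mol
Mass of K = 1 × 39.1 = 39.10 g/mol
% K = 39.10/119.00 × 100 = 32.86%

32.86%


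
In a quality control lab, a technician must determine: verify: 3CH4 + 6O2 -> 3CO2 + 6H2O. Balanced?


Equation: 3CH4 + 6O2 -> 3CO2 + 6H2O
Check atoms: C: 3=3, H: 12=12, O: 12=12
Balanced

Yes, balanced


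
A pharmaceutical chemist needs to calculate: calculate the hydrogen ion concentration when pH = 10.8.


[H+] = 10^(-pH) = 10^(-10.8)
= 1.58×10^-11 M

1.58×10^-11 M


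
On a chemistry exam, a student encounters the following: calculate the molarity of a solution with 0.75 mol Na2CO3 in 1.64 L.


M = n/V = 0.75/1.64 = 0.457 mol/L

0.457 M


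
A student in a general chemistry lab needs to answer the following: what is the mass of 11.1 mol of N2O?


M(N2O) = 44.02 g/mol
mass = n × M = 11.1 × 44.02 = 488.62 g

488.62 g


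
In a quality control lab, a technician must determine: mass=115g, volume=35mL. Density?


ρ = mass/volume
= 115/35
= 3.286 g/mL

3.286 g/mL


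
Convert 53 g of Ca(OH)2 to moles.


M(Ca(OH)2) = 74.1 g/mol
n = mass/M = 53/74.1 = 0.7152 mol

0.7152 mol


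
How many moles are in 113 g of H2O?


M(H2O) = 18.02 g/mol
n = mass/M = 113/18.02 = 6.2708 mol

6.2708 mol


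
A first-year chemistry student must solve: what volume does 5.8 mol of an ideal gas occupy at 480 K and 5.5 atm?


PV = nRT  (R = 0.08206 L·atm/(mol·K))
V = nRT/P = 5.8×0.08206×480/5.5
= 41.537 L

41.537 L


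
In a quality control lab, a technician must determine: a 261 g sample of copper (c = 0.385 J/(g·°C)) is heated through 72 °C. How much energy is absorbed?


q = mcΔT = 261 × 0.385 × 72
= 7234.92 J

7234.92 J


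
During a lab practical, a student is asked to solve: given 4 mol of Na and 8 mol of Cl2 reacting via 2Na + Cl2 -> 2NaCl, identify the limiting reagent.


Mole ratio available / coefficient:
  Na: 4/2 = 2.000
  Cl2: 8/1 = 8.000
Smaller ratio is limiting.

Na


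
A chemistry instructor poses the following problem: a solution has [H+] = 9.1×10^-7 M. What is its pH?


pH = -log10([H+]) = -log10(9.1×10^-7)
= 7 - log10(9.1)
= 7 - 0.96
= 6.04

6.04


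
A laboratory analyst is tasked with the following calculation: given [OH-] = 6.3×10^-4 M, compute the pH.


pOH = -log10([OH-]) = -log10(6.3×10^-4)
= 4 - log10(6.3) = 3.2
pH = 14 - pOH = 14 - 3.2 = 10.8

10.8


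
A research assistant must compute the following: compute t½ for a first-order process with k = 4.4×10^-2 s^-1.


t½ = ln2/k = 0.693147/(4.4×10^-2 s^-1)
= 15.75 s

15.75 s


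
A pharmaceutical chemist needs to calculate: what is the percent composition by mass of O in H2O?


M(H2O) = 2×1.008 + 1×16.0 = 18.016 g/mol
Mass of O = 1 × 16.0 = 16.00 g/mol
% O = 16.00/18.016 × 100 = 88.81%

88.81%


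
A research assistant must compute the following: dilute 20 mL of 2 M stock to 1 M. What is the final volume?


C1V1 = C2V2
2 × 20 = 1 × V2
V2 = 40/1 = 40.0 mL

40.0 mL


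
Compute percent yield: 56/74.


% yield = actual/theoretical × 100
= 56/74 × 100
= 75.68%

75.68%


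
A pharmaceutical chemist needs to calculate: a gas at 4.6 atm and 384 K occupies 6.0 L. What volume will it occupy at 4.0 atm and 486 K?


P1V1/T1 = P2V2/T2
V2 = P1V1T2/(T1P2)
= 4.6×6.0×486/(384×4.0)
= 8.733 L

8.733 L


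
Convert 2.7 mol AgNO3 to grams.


M(AgNO3) = 169.88 g/mol
mass = n × M = 2.7 × 169.88 = 458.68 g

458.68 g


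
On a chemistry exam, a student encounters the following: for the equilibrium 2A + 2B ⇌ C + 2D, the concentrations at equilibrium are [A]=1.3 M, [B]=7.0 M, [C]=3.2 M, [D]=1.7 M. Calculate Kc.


Kc = [C][D]^2/([A]^2[B]^2)
= (3.2^1 × 1.7^2)/(1.3^2 × 7.0^2)
= 9.248/82.81
= 0.1117

0.1117


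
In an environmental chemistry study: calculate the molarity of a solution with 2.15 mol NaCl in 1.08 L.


M = n/V = 2.15/1.08 = 1.991 mol/L

1.991 M


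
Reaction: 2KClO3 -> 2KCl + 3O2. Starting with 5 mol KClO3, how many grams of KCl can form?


Mole ratio KCl:KClO3 = 2:2
n(KCl) = 5 × 2/2 = 5.000 mol
mass = 5.000 × 74.55 = 372.75 g

372.75 g


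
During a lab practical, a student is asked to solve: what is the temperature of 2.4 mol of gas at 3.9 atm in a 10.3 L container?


PV = nRT  (R = 0.08206 L·atm/(mol·K))
T = PV/(nR) = 3.9×10.3/(2.4×0.08206)
= 40.17/0.196944
= 203.97 K

203.97 K


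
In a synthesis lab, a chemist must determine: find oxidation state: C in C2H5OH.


2x + 6(+1) + (-2) = 0, so x = -2
Oxidation number: -2

-2


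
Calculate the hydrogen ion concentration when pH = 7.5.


[H+] = 10^(-pH) = 10^(-7.5)
= 3.16×10^-8 M

3.16×10^-8 M


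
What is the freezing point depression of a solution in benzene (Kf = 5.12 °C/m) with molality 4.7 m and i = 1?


ΔTf = Kf × m × i
= 5.12 × 4.7 × 1
= 24.064 °C

24.064 °C


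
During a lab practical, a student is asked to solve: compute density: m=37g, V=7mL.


ρ = mass/volume
= 37/7
= 5.286 g/mL

5.286 g/mL


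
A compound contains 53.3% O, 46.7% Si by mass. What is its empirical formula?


Assume 100 g sample. Moles of each element:
  O: 53.3/16.0 = 3.331 mol
  Si: 46.7/28.09 = 1.663 mol
Divide by smallest (1.663):
  O: 3.331/1.663 = 2.0
  Si: 1.663/1.663 = 1.0
Empirical formula: SiO2

SiO2


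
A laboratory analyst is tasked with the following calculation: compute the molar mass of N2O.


M(N2O) = 2×14.01 + 1×16.0
= 28.02 + 16.0
= 44.02 g/mol

44.02 g/mol


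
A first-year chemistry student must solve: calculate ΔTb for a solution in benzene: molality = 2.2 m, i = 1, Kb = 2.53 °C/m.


ΔTb = Kb × m × i
= 2.53 × 2.2 × 1
= 5.566 °C

5.566 °C


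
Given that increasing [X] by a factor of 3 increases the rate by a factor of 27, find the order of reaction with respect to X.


rate ∝ [X]^n
3^n = 27 → n = 3
Order in X: 3

3


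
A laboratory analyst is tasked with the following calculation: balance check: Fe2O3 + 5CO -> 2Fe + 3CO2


Equation: Fe2O3 + 5CO -> 2Fe + 3CO2
Check atoms: C: 5≠3, Fe: 2=2, O: 8≠6
Not balanced

No, not balanced


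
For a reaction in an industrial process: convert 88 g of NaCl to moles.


M(NaCl) = 58.44 g/mol
n = mass/M = 88/58.44 = 1.5058 mol

1.5058 mol


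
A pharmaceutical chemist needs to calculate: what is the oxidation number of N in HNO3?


(+1) + x + 3(-2) = 0, so x = +5
Oxidation number: +5

+5


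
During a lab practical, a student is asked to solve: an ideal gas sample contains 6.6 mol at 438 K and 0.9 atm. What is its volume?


PV = nRT  (R = 0.08206 L·atm/(mol·K))
V = nRT/P = 6.6×0.08206×438/0.9
= 263.577 L

263.577 L
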